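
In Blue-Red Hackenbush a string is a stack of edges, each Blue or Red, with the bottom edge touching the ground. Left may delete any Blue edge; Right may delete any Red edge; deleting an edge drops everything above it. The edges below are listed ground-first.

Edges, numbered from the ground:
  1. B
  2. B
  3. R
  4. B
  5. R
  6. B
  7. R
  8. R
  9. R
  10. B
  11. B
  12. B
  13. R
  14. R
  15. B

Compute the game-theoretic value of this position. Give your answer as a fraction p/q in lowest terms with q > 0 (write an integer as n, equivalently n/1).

step 1: add B to get B; options L={ 0 } R={ (no moves) } → 1
step 2: add B to get BB; options L={ 0, 1 } R={ (no moves) } → 2
step 3: add R to get BBR; options L={ 0, 1 } R={ 2 } → 3/2
step 4: add B to get BBRB; options L={ 0, 1, 3/2 } R={ 2 } → 7/4
step 5: add R to get BBRBR; options L={ 0, 1, 3/2 } R={ 7/4, 2 } → 13/8
step 6: add B to get BBRBRB; options L={ 0, 1, 3/2, 13/8 } R={ 7/4, 2 } → 27/16
step 7: add R to get BBRBRBR; options L={ 0, 1, 3/2, 13/8 } R={ 27/16, 7/4, 2 } → 53/32
step 8: add R to get BBRBRBRR; options L={ 0, 1, 3/2, 13/8 } R={ 53/32, 27/16, 7/4, 2 } → 105/64
step 9: add R to get BBRBRBRRR; options L={ 0, 1, 3/2, 13/8 } R={ 105/64, 53/32, 27/16, 7/4, 2 } → 209/128
step 10: add B to get BBRBRBRRRB; options L={ 0, 1, 3/2, 13/8, 209/128 } R={ 105/64, 53/32, 27/16, 7/4, 2 } → 419/256
step 11: add B to get BBRBRBRRRBB; options L={ 0, 1, 3/2, 13/8, 209/128, 419/256 } R={ 105/64, 53/32, 27/16, 7/4, 2 } → 839/512
step 12: add B to get BBRBRBRRRBBB; options L={ 0, 1, 3/2, 13/8, 209/128, 419/256, 839/512 } R={ 105/64, 53/32, 27/16, 7/4, 2 } → 1679/1024
step 13: add R to get BBRBRBRRRBBBR; options L={ 0, 1, 3/2, 13/8, 209/128, 419/256, 839/512 } R={ 1679/1024, 105/64, 53/32, 27/16, 7/4, 2 } → 3357/2048
step 14: add R to get BBRBRBRRRBBBRR; options L={ 0, 1, 3/2, 13/8, 209/128, 419/256, 839/512 } R={ 3357/2048, 1679/1024, 105/64, 53/32, 27/16, 7/4, 2 } → 6713/4096
step 15: add B to get BBRBRBRRRBBBRRB; options L={ 0, 1, 3/2, 13/8, 209/128, 419/256, 839/512, 6713/4096 } R={ 3357/2048, 1679/1024, 105/64, 53/32, 27/16, 7/4, 2 } → 13427/8192

13427/8192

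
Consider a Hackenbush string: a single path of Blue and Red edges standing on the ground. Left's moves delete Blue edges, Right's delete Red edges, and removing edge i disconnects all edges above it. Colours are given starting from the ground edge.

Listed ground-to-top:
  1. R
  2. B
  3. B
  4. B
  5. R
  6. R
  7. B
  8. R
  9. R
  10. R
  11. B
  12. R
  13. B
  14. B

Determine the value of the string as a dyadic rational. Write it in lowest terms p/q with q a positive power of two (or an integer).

-1769/8192

R: Left { ∅ }, Right { 0 } — simplest -1
RB: Left { -1 }, Right { 0 } — simplest -1/2
RBB: Left { -1, -1/2 }, Right { 0 } — simplest -1/4
RBBB: Left { -1, -1/2, -1/4 }, Right { 0 } — simplest -1/8
RBBBR: Left { -1, -1/2, -1/4 }, Right { -1/8, 0 } — simplest -3/16
RBBBRR: Left { -1, -1/2, -1/4 }, Right { -3/16, -1/8, 0 } — simplest -7/32
RBBBRRB: Left { -1, -1/2, -1/4, -7/32 }, Right { -3/16, -1/8, 0 } — simplest -13/64
RBBBRRBR: Left { -1, -1/2, -1/4, -7/32 }, Right { -13/64, -3/16, -1/8, 0 } — simplest -27/128
RBBBRRBRR: Left { -1, -1/2, -1/4, -7/32 }, Right { -27/128, -13/64, -3/16, -1/8, 0 } — simplest -55/256
RBBBRRBRRR: Left { -1, -1/2, -1/4, -7/32 }, Right { -55/256, -27/128, -13/64, -3/16, -1/8, 0 } — simplest -111/512
RBBBRRBRRRB: Left { -1, -1/2, -1/4, -7/32, -111/512 }, Right { -55/256, -27/128, -13/64, -3/16, -1/8, 0 } — simplest -221/1024
RBBBRRBRRRBR: Left { -1, -1/2, -1/4, -7/32, -111/512 }, Right { -221/1024, -55/256, -27/128, -13/64, -3/16, -1/8, 0 } — simplest -443/2048
RBBBRRBRRRBRB: Left { -1, -1/2, -1/4, -7/32, -111/512, -443/2048 }, Right { -221/1024, -55/256, -27/128, -13/64, -3/16, -1/8, 0 } — simplest -885/4096
RBBBRRBRRRBRBB: Left { -1, -1/2, -1/4, -7/32, -111/512, -443/2048, -885/4096 }, Right { -221/1024, -55/256, -27/128, -13/64, -3/16, -1/8, 0 } — simplest -1769/8192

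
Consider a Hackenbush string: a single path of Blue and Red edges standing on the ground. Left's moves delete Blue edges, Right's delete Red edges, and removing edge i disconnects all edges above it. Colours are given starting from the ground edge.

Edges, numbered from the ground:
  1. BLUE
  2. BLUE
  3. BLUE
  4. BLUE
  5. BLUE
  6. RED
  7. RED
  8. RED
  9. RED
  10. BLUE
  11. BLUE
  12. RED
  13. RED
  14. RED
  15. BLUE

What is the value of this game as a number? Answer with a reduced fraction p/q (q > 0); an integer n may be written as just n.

4195/1024

value_1 [B]  L=[0]  R=[none]  — 1
value_2 [BB]  L=[0, 1]  R=[none]  — 2
value_3 [BBB]  L=[0, 1, 2]  R=[none]  — 3
value_4 [BBBB]  L=[0, 1, 2, 3]  R=[none]  — 4
value_5 [BBBBB]  L=[0, 1, 2, 3, 4]  R=[none]  — 5
value_6 [BBBBBR]  L=[0, 1, 2, 3, 4]  R=[5]  — 9/2
value_7 [BBBBBRR]  L=[0, 1, 2, 3, 4]  R=[9/2, 5]  — 17/4
value_8 [BBBBBRRR]  L=[0, 1, 2, 3, 4]  R=[17/4, 9/2, 5]  — 33/8
value_9 [BBBBBRRRR]  L=[0, 1, 2, 3, 4]  R=[33/8, 17/4, 9/2, 5]  — 65/16
value_10 [BBBBBRRRRB]  L=[0, 1, 2, 3, 4, 65/16]  R=[33/8, 17/4, 9/2, 5]  — 131/32
value_11 [BBBBBRRRRBB]  L=[0, 1, 2, 3, 4, 65/16, 131/32]  R=[33/8, 17/4, 9/2, 5]  — 263/64
value_12 [BBBBBRRRRBBR]  L=[0, 1, 2, 3, 4, 65/16, 131/32]  R=[263/64, 33/8, 17/4, 9/2, 5]  — 525/128
value_13 [BBBBBRRRRBBRR]  L=[0, 1, 2, 3, 4, 65/16, 131/32]  R=[525/128, 263/64, 33/8, 17/4, 9/2, 5]  — 1049/256
value_14 [BBBBBRRRRBBRRR]  L=[0, 1, 2, 3, 4, 65/16, 131/32]  R=[1049/256, 525/128, 263/64, 33/8, 17/4, 9/2, 5]  — 2097/512
value_15 [BBBBBRRRRBBRRRB]  L=[0, 1, 2, 3, 4, 65/16, 131/32, 2097/512]  R=[1049/256, 525/128, 263/64, 33/8, 17/4, 9/2, 5]  — 4195/1024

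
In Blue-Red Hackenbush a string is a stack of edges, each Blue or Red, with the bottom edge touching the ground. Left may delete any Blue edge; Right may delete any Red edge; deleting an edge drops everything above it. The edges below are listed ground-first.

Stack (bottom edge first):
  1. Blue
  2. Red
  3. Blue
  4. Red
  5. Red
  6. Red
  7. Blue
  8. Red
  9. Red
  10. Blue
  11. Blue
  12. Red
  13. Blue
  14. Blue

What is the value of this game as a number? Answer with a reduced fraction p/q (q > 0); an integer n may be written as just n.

val_1 [B]  L=[0]  R=[—]  — 1
val_2 [BR]  L=[0]  R=[1]  — 1/2
val_3 [BRB]  L=[0 1/2]  R=[1]  — 3/4
val_4 [BRBR]  L=[0 1/2]  R=[3/4 1]  — 5/8
val_5 [BRBRR]  L=[0 1/2]  R=[5/8 3/4 1]  — 9/16
val_6 [BRBRRR]  L=[0 1/2]  R=[9/16 5/8 3/4 1]  — 17/32
val_7 [BRBRRRB]  L=[0 1/2 17/32]  R=[9/16 5/8 3/4 1]  — 35/64
val_8 [BRBRRRBR]  L=[0 1/2 17/32]  R=[35/64 9/16 5/8 3/4 1]  — 69/128
val_9 [BRBRRRBRR]  L=[0 1/2 17/32]  R=[69/128 35/64 9/16 5/8 3/4 1]  — 137/256
val_10 [BRBRRRBRRB]  L=[0 1/2 17/32 137/256]  R=[69/128 35/64 9/16 5/8 3/4 1]  — 275/512
val_11 [BRBRRRBRRBB]  L=[0 1/2 17/32 137/256 275/512]  R=[69/128 35/64 9/16 5/8 3/4 1]  — 551/1024
val_12 [BRBRRRBRRBBR]  L=[0 1/2 17/32 137/256 275/512]  R=[551/1024 69/128 35/64 9/16 5/8 3/4 1]  — 1101/2048
val_13 [BRBRRRBRRBBRB]  L=[0 1/2 17/32 137/256 275/512 1101/2048]  R=[551/1024 69/128 35/64 9/16 5/8 3/4 1]  — 2203/4096
val_14 [BRBRRRBRRBBRBB]  L=[0 1/2 17/32 137/256 275/512 1101/2048 2203/4096]  R=[551/1024 69/128 35/64 9/16 5/8 3/4 1]  — 4407/8192

4407/8192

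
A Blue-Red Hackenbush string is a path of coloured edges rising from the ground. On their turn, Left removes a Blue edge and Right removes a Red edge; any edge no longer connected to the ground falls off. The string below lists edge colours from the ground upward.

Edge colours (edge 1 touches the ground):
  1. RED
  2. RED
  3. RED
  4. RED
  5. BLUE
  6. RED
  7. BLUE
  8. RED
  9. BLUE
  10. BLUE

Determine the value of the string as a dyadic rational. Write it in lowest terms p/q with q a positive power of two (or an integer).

v(R) = { (no moves) | 0 } so -1
v(RR) = { (no moves) | -1,0 } so -2
v(RRR) = { (no moves) | -2,-1,0 } so -3
v(RRRR) = { (no moves) | -3,-2,-1,0 } so -4
v(RRRRB) = { -4 | -3,-2,-1,0 } so -7/2
v(RRRRBR) = { -4 | -7/2,-3,-2,-1,0 } so -15/4
v(RRRRBRB) = { -4,-15/4 | -7/2,-3,-2,-1,0 } so -29/8
v(RRRRBRBR) = { -4,-15/4 | -29/8,-7/2,-3,-2,-1,0 } so -59/16
v(RRRRBRBRB) = { -4,-15/4,-59/16 | -29/8,-7/2,-3,-2,-1,0 } so -117/32
v(RRRRBRBRBB) = { -4,-15/4,-59/16,-117/32 | -29/8,-7/2,-3,-2,-1,0 } so -233/64

-233/64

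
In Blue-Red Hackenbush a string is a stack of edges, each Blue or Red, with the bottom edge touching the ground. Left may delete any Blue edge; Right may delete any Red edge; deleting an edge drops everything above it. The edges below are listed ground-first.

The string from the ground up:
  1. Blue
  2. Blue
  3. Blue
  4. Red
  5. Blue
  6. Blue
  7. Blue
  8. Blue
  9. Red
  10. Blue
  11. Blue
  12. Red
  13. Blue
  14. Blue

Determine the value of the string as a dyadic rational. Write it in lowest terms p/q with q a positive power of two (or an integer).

6071/2048

B: Left { 0 }, Right { none } — simplest 1
BB: Left { 0, 1 }, Right { none } — simplest 2
BBB: Left { 0, 1, 2 }, Right { none } — simplest 3
BBBR: Left { 0, 1, 2 }, Right { 3 } — simplest 5/2
BBBRB: Left { 0, 1, 2, 5/2 }, Right { 3 } — simplest 11/4
BBBRBB: Left { 0, 1, 2, 5/2, 11/4 }, Right { 3 } — simplest 23/8
BBBRBBB: Left { 0, 1, 2, 5/2, 11/4, 23/8 }, Right { 3 } — simplest 47/16
BBBRBBBB: Left { 0, 1, 2, 5/2, 11/4, 23/8, 47/16 }, Right { 3 } — simplest 95/32
BBBRBBBBR: Left { 0, 1, 2, 5/2, 11/4, 23/8, 47/16 }, Right { 95/32, 3 } — simplest 189/64
BBBRBBBBRB: Left { 0, 1, 2, 5/2, 11/4, 23/8, 47/16, 189/64 }, Right { 95/32, 3 } — simplest 379/128
BBBRBBBBRBB: Left { 0, 1, 2, 5/2, 11/4, 23/8, 47/16, 189/64, 379/128 }, Right { 95/32, 3 } — simplest 759/256
BBBRBBBBRBBR: Left { 0, 1, 2, 5/2, 11/4, 23/8, 47/16, 189/64, 379/128 }, Right { 759/256, 95/32, 3 } — simplest 1517/512
BBBRBBBBRBBRB: Left { 0, 1, 2, 5/2, 11/4, 23/8, 47/16, 189/64, 379/128, 1517/512 }, Right { 759/256, 95/32, 3 } — simplest 3035/1024
BBBRBBBBRBBRBB: Left { 0, 1, 2, 5/2, 11/4, 23/8, 47/16, 189/64, 379/128, 1517/512, 3035/1024 }, Right { 759/256, 95/32, 3 } — simplest 6071/2048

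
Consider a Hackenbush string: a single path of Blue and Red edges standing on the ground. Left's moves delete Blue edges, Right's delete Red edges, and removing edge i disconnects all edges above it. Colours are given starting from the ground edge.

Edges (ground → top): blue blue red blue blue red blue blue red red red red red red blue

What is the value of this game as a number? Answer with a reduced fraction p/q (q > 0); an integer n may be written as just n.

Recurse on prefixes of the 15-edge string blue blue red blue blue red blue blue red red red red red red blue:
b: Left { 0 }, Right { (no moves) } so simplest 1
bb: Left { 0, 1 }, Right { (no moves) } so simplest 2
bbr: Left { 0, 1 }, Right { 2 } so simplest 3/2
bbrb: Left { 0, 1, 3/2 }, Right { 2 } so simplest 7/4
bbrbb: Left { 0, 1, 3/2, 7/4 }, Right { 2 } so simplest 15/8
bbrbbr: Left { 0, 1, 3/2, 7/4 }, Right { 15/8, 2 } so simplest 29/16
bbrbbrb: Left { 0, 1, 3/2, 7/4, 29/16 }, Right { 15/8, 2 } so simplest 59/32
bbrbbrbb: Left { 0, 1, 3/2, 7/4, 29/16, 59/32 }, Right { 15/8, 2 } so simplest 119/64
bbrbbrbbr: Left { 0, 1, 3/2, 7/4, 29/16, 59/32 }, Right { 119/64, 15/8, 2 } so simplest 237/128
bbrbbrbbrr: Left { 0, 1, 3/2, 7/4, 29/16, 59/32 }, Right { 237/128, 119/64, 15/8, 2 } so simplest 473/256
bbrbbrbbrrr: Left { 0, 1, 3/2, 7/4, 29/16, 59/32 }, Right { 473/256, 237/128, 119/64, 15/8, 2 } so simplest 945/512
bbrbbrbbrrrr: Left { 0, 1, 3/2, 7/4, 29/16, 59/32 }, Right { 945/512, 473/256, 237/128, 119/64, 15/8, 2 } so simplest 1889/1024
bbrbbrbbrrrrr: Left { 0, 1, 3/2, 7/4, 29/16, 59/32 }, Right { 1889/1024, 945/512, 473/256, 237/128, 119/64, 15/8, 2 } so simplest 3777/2048
bbrbbrbbrrrrrr: Left { 0, 1, 3/2, 7/4, 29/16, 59/32 }, Right { 3777/2048, 1889/1024, 945/512, 473/256, 237/128, 119/64, 15/8, 2 } so simplest 7553/4096
bbrbbrbbrrrrrrb: Left { 0, 1, 3/2, 7/4, 29/16, 59/32, 7553/4096 }, Right { 3777/2048, 1889/1024, 945/512, 473/256, 237/128, 119/64, 15/8, 2 } so simplest 15107/8192

15107/8192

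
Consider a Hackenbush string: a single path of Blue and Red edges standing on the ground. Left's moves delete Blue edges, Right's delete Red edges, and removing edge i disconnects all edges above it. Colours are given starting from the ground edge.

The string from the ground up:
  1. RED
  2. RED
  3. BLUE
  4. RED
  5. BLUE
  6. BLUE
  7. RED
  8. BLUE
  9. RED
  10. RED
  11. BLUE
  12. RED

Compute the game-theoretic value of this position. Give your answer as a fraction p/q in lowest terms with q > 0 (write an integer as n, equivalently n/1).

Build value(s[:k]) for k = 1..12, string s = RED RED BLUE RED BLUE BLUE RED BLUE RED RED BLUE RED.
value_1 [R]  L=[(no moves)]  R=[0]  gives -1
value_2 [RR]  L=[(no moves)]  R=[-1, 0]  gives -2
value_3 [RRB]  L=[-2]  R=[-1, 0]  gives -3/2
value_4 [RRBR]  L=[-2]  R=[-3/2, -1, 0]  gives -7/4
value_5 [RRBRB]  L=[-2, -7/4]  R=[-3/2, -1, 0]  gives -13/8
value_6 [RRBRBB]  L=[-2, -7/4, -13/8]  R=[-3/2, -1, 0]  gives -25/16
value_7 [RRBRBBR]  L=[-2, -7/4, -13/8]  R=[-25/16, -3/2, -1, 0]  gives -51/32
value_8 [RRBRBBRB]  L=[-2, -7/4, -13/8, -51/32]  R=[-25/16, -3/2, -1, 0]  gives -101/64
value_9 [RRBRBBRBR]  L=[-2, -7/4, -13/8, -51/32]  R=[-101/64, -25/16, -3/2, -1, 0]  gives -203/128
value_10 [RRBRBBRBRR]  L=[-2, -7/4, -13/8, -51/32]  R=[-203/128, -101/64, -25/16, -3/2, -1, 0]  gives -407/256
value_11 [RRBRBBRBRRB]  L=[-2, -7/4, -13/8, -51/32, -407/256]  R=[-203/128, -101/64, -25/16, -3/2, -1, 0]  gives -813/512
value_12 [RRBRBBRBRRBR]  L=[-2, -7/4, -13/8, -51/32, -407/256]  R=[-813/512, -203/128, -101/64, -25/16, -3/2, -1, 0]  gives -1627/1024

-1627/1024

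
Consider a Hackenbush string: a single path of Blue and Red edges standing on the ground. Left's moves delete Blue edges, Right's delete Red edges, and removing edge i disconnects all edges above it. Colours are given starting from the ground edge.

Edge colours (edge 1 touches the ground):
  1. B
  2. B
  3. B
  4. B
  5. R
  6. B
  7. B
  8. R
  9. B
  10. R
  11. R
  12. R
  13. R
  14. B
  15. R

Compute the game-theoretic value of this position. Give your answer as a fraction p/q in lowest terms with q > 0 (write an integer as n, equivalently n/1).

7813/2048

Recurse on prefixes of the 15-edge string B B B B R B B R B R R R R B R:
value_1 [B]  L=[0]  R=[none]  => 1
value_2 [BB]  L=[0, 1]  R=[none]  => 2
value_3 [BBB]  L=[0, 1, 2]  R=[none]  => 3
value_4 [BBBB]  L=[0, 1, 2, 3]  R=[none]  => 4
value_5 [BBBBR]  L=[0, 1, 2, 3]  R=[4]  => 7/2
value_6 [BBBBRB]  L=[0, 1, 2, 3, 7/2]  R=[4]  => 15/4
value_7 [BBBBRBB]  L=[0, 1, 2, 3, 7/2, 15/4]  R=[4]  => 31/8
value_8 [BBBBRBBR]  L=[0, 1, 2, 3, 7/2, 15/4]  R=[31/8, 4]  => 61/16
value_9 [BBBBRBBRB]  L=[0, 1, 2, 3, 7/2, 15/4, 61/16]  R=[31/8, 4]  => 123/32
value_10 [BBBBRBBRBR]  L=[0, 1, 2, 3, 7/2, 15/4, 61/16]  R=[123/32, 31/8, 4]  => 245/64
value_11 [BBBBRBBRBRR]  L=[0, 1, 2, 3, 7/2, 15/4, 61/16]  R=[245/64, 123/32, 31/8, 4]  => 489/128
value_12 [BBBBRBBRBRRR]  L=[0, 1, 2, 3, 7/2, 15/4, 61/16]  R=[489/128, 245/64, 123/32, 31/8, 4]  => 977/256
value_13 [BBBBRBBRBRRRR]  L=[0, 1, 2, 3, 7/2, 15/4, 61/16]  R=[977/256, 489/128, 245/64, 123/32, 31/8, 4]  => 1953/512
value_14 [BBBBRBBRBRRRRB]  L=[0, 1, 2, 3, 7/2, 15/4, 61/16, 1953/512]  R=[977/256, 489/128, 245/64, 123/32, 31/8, 4]  => 3907/1024
value_15 [BBBBRBBRBRRRRBR]  L=[0, 1, 2, 3, 7/2, 15/4, 61/16, 1953/512]  R=[3907/1024, 977/256, 489/128, 245/64, 123/32, 31/8, 4]  => 7813/2048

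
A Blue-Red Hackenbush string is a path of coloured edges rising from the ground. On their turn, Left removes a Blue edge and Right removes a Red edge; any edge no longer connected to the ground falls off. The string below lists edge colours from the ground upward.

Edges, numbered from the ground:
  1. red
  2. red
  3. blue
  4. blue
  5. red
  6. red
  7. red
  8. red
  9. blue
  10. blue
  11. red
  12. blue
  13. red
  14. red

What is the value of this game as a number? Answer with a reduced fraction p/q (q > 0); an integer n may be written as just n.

-6039/4096

r: Left { (no moves) }, Right { 0 } so simplest -1
rr: Left { (no moves) }, Right { -1, 0 } so simplest -2
rrb: Left { -2 }, Right { -1, 0 } so simplest -3/2
rrbb: Left { -2, -3/2 }, Right { -1, 0 } so simplest -5/4
rrbbr: Left { -2, -3/2 }, Right { -5/4, -1, 0 } so simplest -11/8
rrbbrr: Left { -2, -3/2 }, Right { -11/8, -5/4, -1, 0 } so simplest -23/16
rrbbrrr: Left { -2, -3/2 }, Right { -23/16, -11/8, -5/4, -1, 0 } so simplest -47/32
rrbbrrrr: Left { -2, -3/2 }, Right { -47/32, -23/16, -11/8, -5/4, -1, 0 } so simplest -95/64
rrbbrrrrb: Left { -2, -3/2, -95/64 }, Right { -47/32, -23/16, -11/8, -5/4, -1, 0 } so simplest -189/128
rrbbrrrrbb: Left { -2, -3/2, -95/64, -189/128 }, Right { -47/32, -23/16, -11/8, -5/4, -1, 0 } so simplest -377/256
rrbbrrrrbbr: Left { -2, -3/2, -95/64, -189/128 }, Right { -377/256, -47/32, -23/16, -11/8, -5/4, -1, 0 } so simplest -755/512
rrbbrrrrbbrb: Left { -2, -3/2, -95/64, -189/128, -755/512 }, Right { -377/256, -47/32, -23/16, -11/8, -5/4, -1, 0 } so simplest -1509/1024
rrbbrrrrbbrbr: Left { -2, -3/2, -95/64, -189/128, -755/512 }, Right { -1509/1024, -377/256, -47/32, -23/16, -11/8, -5/4, -1, 0 } so simplest -3019/2048
rrbbrrrrbbrbrr: Left { -2, -3/2, -95/64, -189/128, -755/512 }, Right { -3019/2048, -1509/1024, -377/256, -47/32, -23/16, -11/8, -5/4, -1, 0 } so simplest -6039/4096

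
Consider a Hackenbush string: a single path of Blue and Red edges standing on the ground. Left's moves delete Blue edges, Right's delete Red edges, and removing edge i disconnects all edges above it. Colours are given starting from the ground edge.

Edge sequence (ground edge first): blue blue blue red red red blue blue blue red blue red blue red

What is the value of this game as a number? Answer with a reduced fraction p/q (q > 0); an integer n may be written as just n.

edge 1 of 14 (blue): { 0 | — } = 1
edge 2 of 14 (blue): { 0, 1 | — } = 2
edge 3 of 14 (blue): { 0, 1, 2 | — } = 3
edge 4 of 14 (red): { 0, 1, 2 | 3 } = 5/2
edge 5 of 14 (red): { 0, 1, 2 | 5/2, 3 } = 9/4
edge 6 of 14 (red): { 0, 1, 2 | 9/4, 5/2, 3 } = 17/8
edge 7 of 14 (blue): { 0, 1, 2, 17/8 | 9/4, 5/2, 3 } = 35/16
edge 8 of 14 (blue): { 0, 1, 2, 17/8, 35/16 | 9/4, 5/2, 3 } = 71/32
edge 9 of 14 (blue): { 0, 1, 2, 17/8, 35/16, 71/32 | 9/4, 5/2, 3 } = 143/64
edge 10 of 14 (red): { 0, 1, 2, 17/8, 35/16, 71/32 | 143/64, 9/4, 5/2, 3 } = 285/128
edge 11 of 14 (blue): { 0, 1, 2, 17/8, 35/16, 71/32, 285/128 | 143/64, 9/4, 5/2, 3 } = 571/256
edge 12 of 14 (red): { 0, 1, 2, 17/8, 35/16, 71/32, 285/128 | 571/256, 143/64, 9/4, 5/2, 3 } = 1141/512
edge 13 of 14 (blue): { 0, 1, 2, 17/8, 35/16, 71/32, 285/128, 1141/512 | 571/256, 143/64, 9/4, 5/2, 3 } = 2283/1024
edge 14 of 14 (red): { 0, 1, 2, 17/8, 35/16, 71/32, 285/128, 1141/512 | 2283/1024, 571/256, 143/64, 9/4, 5/2, 3 } = 4565/2048

4565/2048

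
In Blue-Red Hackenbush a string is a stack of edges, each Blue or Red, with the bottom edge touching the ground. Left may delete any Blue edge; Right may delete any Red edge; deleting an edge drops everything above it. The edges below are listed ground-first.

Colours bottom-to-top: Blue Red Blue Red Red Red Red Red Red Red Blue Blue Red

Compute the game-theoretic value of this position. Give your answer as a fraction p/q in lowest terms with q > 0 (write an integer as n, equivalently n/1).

2061/4096

Prefix values for Blue Red Blue Red Red Red Red Red Red Red Blue Blue Red via {L|R} + simplicity:
value(B) = { 0 | (no moves) } — 1
value(BR) = { 0 | 1 } — 1/2
value(BRB) = { 0, 1/2 | 1 } — 3/4
value(BRBR) = { 0, 1/2 | 3/4, 1 } — 5/8
value(BRBRR) = { 0, 1/2 | 5/8, 3/4, 1 } — 9/16
value(BRBRRR) = { 0, 1/2 | 9/16, 5/8, 3/4, 1 } — 17/32
value(BRBRRRR) = { 0, 1/2 | 17/32, 9/16, 5/8, 3/4, 1 } — 33/64
value(BRBRRRRR) = { 0, 1/2 | 33/64, 17/32, 9/16, 5/8, 3/4, 1 } — 65/128
value(BRBRRRRRR) = { 0, 1/2 | 65/128, 33/64, 17/32, 9/16, 5/8, 3/4, 1 } — 129/256
value(BRBRRRRRRR) = { 0, 1/2 | 129/256, 65/128, 33/64, 17/32, 9/16, 5/8, 3/4, 1 } — 257/512
value(BRBRRRRRRRB) = { 0, 1/2, 257/512 | 129/256, 65/128, 33/64, 17/32, 9/16, 5/8, 3/4, 1 } — 515/1024
value(BRBRRRRRRRBB) = { 0, 1/2, 257/512, 515/1024 | 129/256, 65/128, 33/64, 17/32, 9/16, 5/8, 3/4, 1 } — 1031/2048
value(BRBRRRRRRRBBR) = { 0, 1/2, 257/512, 515/1024 | 1031/2048, 129/256, 65/128, 33/64, 17/32, 9/16, 5/8, 3/4, 1 } — 2061/4096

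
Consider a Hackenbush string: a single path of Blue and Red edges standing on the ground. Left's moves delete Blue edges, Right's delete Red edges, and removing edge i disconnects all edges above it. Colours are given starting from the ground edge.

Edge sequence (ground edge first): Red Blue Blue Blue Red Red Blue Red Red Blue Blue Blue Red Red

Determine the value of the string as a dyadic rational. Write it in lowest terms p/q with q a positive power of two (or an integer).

-1735/8192

g(R) = { · | 0 } — -1
g(RB) = { -1 | 0 } — -1/2
g(RBB) = { -1,-1/2 | 0 } — -1/4
g(RBBB) = { -1,-1/2,-1/4 | 0 } — -1/8
g(RBBBR) = { -1,-1/2,-1/4 | -1/8,0 } — -3/16
g(RBBBRR) = { -1,-1/2,-1/4 | -3/16,-1/8,0 } — -7/32
g(RBBBRRB) = { -1,-1/2,-1/4,-7/32 | -3/16,-1/8,0 } — -13/64
g(RBBBRRBR) = { -1,-1/2,-1/4,-7/32 | -13/64,-3/16,-1/8,0 } — -27/128
g(RBBBRRBRR) = { -1,-1/2,-1/4,-7/32 | -27/128,-13/64,-3/16,-1/8,0 } — -55/256
g(RBBBRRBRRB) = { -1,-1/2,-1/4,-7/32,-55/256 | -27/128,-13/64,-3/16,-1/8,0 } — -109/512
g(RBBBRRBRRBB) = { -1,-1/2,-1/4,-7/32,-55/256,-109/512 | -27/128,-13/64,-3/16,-1/8,0 } — -217/1024
g(RBBBRRBRRBBB) = { -1,-1/2,-1/4,-7/32,-55/256,-109/512,-217/1024 | -27/128,-13/64,-3/16,-1/8,0 } — -433/2048
g(RBBBRRBRRBBBR) = { -1,-1/2,-1/4,-7/32,-55/256,-109/512,-217/1024 | -433/2048,-27/128,-13/64,-3/16,-1/8,0 } — -867/4096
g(RBBBRRBRRBBBRR) = { -1,-1/2,-1/4,-7/32,-55/256,-109/512,-217/1024 | -867/4096,-433/2048,-27/128,-13/64,-3/16,-1/8,0 } — -1735/8192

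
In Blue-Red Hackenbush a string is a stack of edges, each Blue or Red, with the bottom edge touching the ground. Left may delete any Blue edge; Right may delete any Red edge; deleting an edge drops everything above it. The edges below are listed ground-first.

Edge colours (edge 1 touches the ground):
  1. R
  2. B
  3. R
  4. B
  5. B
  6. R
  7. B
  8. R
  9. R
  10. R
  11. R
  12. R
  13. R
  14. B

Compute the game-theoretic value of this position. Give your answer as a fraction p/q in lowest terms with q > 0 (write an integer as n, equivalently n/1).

-4861/8192

step 1: add R to get R; options L={ — } R={ 0 } so -1
step 2: add B to get RB; options L={ -1 } R={ 0 } so -1/2
step 3: add R to get RBR; options L={ -1 } R={ -1/2; 0 } so -3/4
step 4: add B to get RBRB; options L={ -1; -3/4 } R={ -1/2; 0 } so -5/8
step 5: add B to get RBRBB; options L={ -1; -3/4; -5/8 } R={ -1/2; 0 } so -9/16
step 6: add R to get RBRBBR; options L={ -1; -3/4; -5/8 } R={ -9/16; -1/2; 0 } so -19/32
step 7: add B to get RBRBBRB; options L={ -1; -3/4; -5/8; -19/32 } R={ -9/16; -1/2; 0 } so -37/64
step 8: add R to get RBRBBRBR; options L={ -1; -3/4; -5/8; -19/32 } R={ -37/64; -9/16; -1/2; 0 } so -75/128
step 9: add R to get RBRBBRBRR; options L={ -1; -3/4; -5/8; -19/32 } R={ -75/128; -37/64; -9/16; -1/2; 0 } so -151/256
step 10: add R to get RBRBBRBRRR; options L={ -1; -3/4; -5/8; -19/32 } R={ -151/256; -75/128; -37/64; -9/16; -1/2; 0 } so -303/512
step 11: add R to get RBRBBRBRRRR; options L={ -1; -3/4; -5/8; -19/32 } R={ -303/512; -151/256; -75/128; -37/64; -9/16; -1/2; 0 } so -607/1024
step 12: add R to get RBRBBRBRRRRR; options L={ -1; -3/4; -5/8; -19/32 } R={ -607/1024; -303/512; -151/256; -75/128; -37/64; -9/16; -1/2; 0 } so -1215/2048
step 13: add R to get RBRBBRBRRRRRR; options L={ -1; -3/4; -5/8; -19/32 } R={ -1215/2048; -607/1024; -303/512; -151/256; -75/128; -37/64; -9/16; -1/2; 0 } so -2431/4096
step 14: add B to get RBRBBRBRRRRRRB; options L={ -1; -3/4; -5/8; -19/32; -2431/4096 } R={ -1215/2048; -607/1024; -303/512; -151/256; -75/128; -37/64; -9/16; -1/2; 0 } so -4861/8192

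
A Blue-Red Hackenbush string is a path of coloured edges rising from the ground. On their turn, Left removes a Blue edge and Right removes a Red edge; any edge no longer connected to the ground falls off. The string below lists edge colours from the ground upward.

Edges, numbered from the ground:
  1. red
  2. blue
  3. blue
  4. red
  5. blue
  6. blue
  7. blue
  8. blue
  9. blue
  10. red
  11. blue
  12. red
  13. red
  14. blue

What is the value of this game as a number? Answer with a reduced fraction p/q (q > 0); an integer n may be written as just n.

-2093/8192

Build G(s[:k]) for k = 1..14, string s = red blue blue red blue blue blue blue blue red blue red red blue.
G(r) = { · | 0 } ⇒ -1
G(rb) = { -1 | 0 } ⇒ -1/2
G(rbb) = { -1; -1/2 | 0 } ⇒ -1/4
G(rbbr) = { -1; -1/2 | -1/4; 0 } ⇒ -3/8
G(rbbrb) = { -1; -1/2; -3/8 | -1/4; 0 } ⇒ -5/16
G(rbbrbb) = { -1; -1/2; -3/8; -5/16 | -1/4; 0 } ⇒ -9/32
G(rbbrbbb) = { -1; -1/2; -3/8; -5/16; -9/32 | -1/4; 0 } ⇒ -17/64
G(rbbrbbbb) = { -1; -1/2; -3/8; -5/16; -9/32; -17/64 | -1/4; 0 } ⇒ -33/128
G(rbbrbbbbb) = { -1; -1/2; -3/8; -5/16; -9/32; -17/64; -33/128 | -1/4; 0 } ⇒ -65/256
G(rbbrbbbbbr) = { -1; -1/2; -3/8; -5/16; -9/32; -17/64; -33/128 | -65/256; -1/4; 0 } ⇒ -131/512
G(rbbrbbbbbrb) = { -1; -1/2; -3/8; -5/16; -9/32; -17/64; -33/128; -131/512 | -65/256; -1/4; 0 } ⇒ -261/1024
G(rbbrbbbbbrbr) = { -1; -1/2; -3/8; -5/16; -9/32; -17/64; -33/128; -131/512 | -261/1024; -65/256; -1/4; 0 } ⇒ -523/2048
G(rbbrbbbbbrbrr) = { -1; -1/2; -3/8; -5/16; -9/32; -17/64; -33/128; -131/512 | -523/2048; -261/1024; -65/256; -1/4; 0 } ⇒ -1047/4096
G(rbbrbbbbbrbrrb) = { -1; -1/2; -3/8; -5/16; -9/32; -17/64; -33/128; -131/512; -1047/4096 | -523/2048; -261/1024; -65/256; -1/4; 0 } ⇒ -2093/8192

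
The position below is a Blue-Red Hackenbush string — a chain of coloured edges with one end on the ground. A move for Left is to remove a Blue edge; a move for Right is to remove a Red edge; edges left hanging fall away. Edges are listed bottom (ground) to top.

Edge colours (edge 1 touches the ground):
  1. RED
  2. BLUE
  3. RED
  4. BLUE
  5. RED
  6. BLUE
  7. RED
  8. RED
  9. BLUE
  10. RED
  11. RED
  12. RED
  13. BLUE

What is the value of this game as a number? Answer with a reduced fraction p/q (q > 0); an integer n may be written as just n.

-2781/4096

Prefix values for RED BLUE RED BLUE RED BLUE RED RED BLUE RED RED RED BLUE via {L|R} + simplicity:
G(R) = { · | 0 } → -1
G(RB) = { -1 | 0 } → -1/2
G(RBR) = { -1 | -1/2, 0 } → -3/4
G(RBRB) = { -1, -3/4 | -1/2, 0 } → -5/8
G(RBRBR) = { -1, -3/4 | -5/8, -1/2, 0 } → -11/16
G(RBRBRB) = { -1, -3/4, -11/16 | -5/8, -1/2, 0 } → -21/32
G(RBRBRBR) = { -1, -3/4, -11/16 | -21/32, -5/8, -1/2, 0 } → -43/64
G(RBRBRBRR) = { -1, -3/4, -11/16 | -43/64, -21/32, -5/8, -1/2, 0 } → -87/128
G(RBRBRBRRB) = { -1, -3/4, -11/16, -87/128 | -43/64, -21/32, -5/8, -1/2, 0 } → -173/256
G(RBRBRBRRBR) = { -1, -3/4, -11/16, -87/128 | -173/256, -43/64, -21/32, -5/8, -1/2, 0 } → -347/512
G(RBRBRBRRBRR) = { -1, -3/4, -11/16, -87/128 | -347/512, -173/256, -43/64, -21/32, -5/8, -1/2, 0 } → -695/1024
G(RBRBRBRRBRRR) = { -1, -3/4, -11/16, -87/128 | -695/1024, -347/512, -173/256, -43/64, -21/32, -5/8, -1/2, 0 } → -1391/2048
G(RBRBRBRRBRRRB) = { -1, -3/4, -11/16, -87/128, -1391/2048 | -695/1024, -347/512, -173/256, -43/64, -21/32, -5/8, -1/2, 0 } → -2781/4096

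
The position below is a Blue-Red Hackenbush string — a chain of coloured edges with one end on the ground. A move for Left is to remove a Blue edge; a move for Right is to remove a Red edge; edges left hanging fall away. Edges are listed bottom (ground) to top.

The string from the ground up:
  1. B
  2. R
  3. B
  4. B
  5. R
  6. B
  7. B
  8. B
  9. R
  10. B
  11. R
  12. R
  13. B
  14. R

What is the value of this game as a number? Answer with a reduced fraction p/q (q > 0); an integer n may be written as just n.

B: Left { 0 }, Right { — } — simplest 1
BR: Left { 0 }, Right { 1 } — simplest 1/2
BRB: Left { 0, 1/2 }, Right { 1 } — simplest 3/4
BRBB: Left { 0, 1/2, 3/4 }, Right { 1 } — simplest 7/8
BRBBR: Left { 0, 1/2, 3/4 }, Right { 7/8, 1 } — simplest 13/16
BRBBRB: Left { 0, 1/2, 3/4, 13/16 }, Right { 7/8, 1 } — simplest 27/32
BRBBRBB: Left { 0, 1/2, 3/4, 13/16, 27/32 }, Right { 7/8, 1 } — simplest 55/64
BRBBRBBB: Left { 0, 1/2, 3/4, 13/16, 27/32, 55/64 }, Right { 7/8, 1 } — simplest 111/128
BRBBRBBBR: Left { 0, 1/2, 3/4, 13/16, 27/32, 55/64 }, Right { 111/128, 7/8, 1 } — simplest 221/256
BRBBRBBBRB: Left { 0, 1/2, 3/4, 13/16, 27/32, 55/64, 221/256 }, Right { 111/128, 7/8, 1 } — simplest 443/512
BRBBRBBBRBR: Left { 0, 1/2, 3/4, 13/16, 27/32, 55/64, 221/256 }, Right { 443/512, 111/128, 7/8, 1 } — simplest 885/1024
BRBBRBBBRBRR: Left { 0, 1/2, 3/4, 13/16, 27/32, 55/64, 221/256 }, Right { 885/1024, 443/512, 111/128, 7/8, 1 } — simplest 1769/2048
BRBBRBBBRBRRB: Left { 0, 1/2, 3/4, 13/16, 27/32, 55/64, 221/256, 1769/2048 }, Right { 885/1024, 443/512, 111/128, 7/8, 1 } — simplest 3539/4096
BRBBRBBBRBRRBR: Left { 0, 1/2, 3/4, 13/16, 27/32, 55/64, 221/256, 1769/2048 }, Right { 3539/4096, 885/1024, 443/512, 111/128, 7/8, 1 } — simplest 7077/8192

7077/8192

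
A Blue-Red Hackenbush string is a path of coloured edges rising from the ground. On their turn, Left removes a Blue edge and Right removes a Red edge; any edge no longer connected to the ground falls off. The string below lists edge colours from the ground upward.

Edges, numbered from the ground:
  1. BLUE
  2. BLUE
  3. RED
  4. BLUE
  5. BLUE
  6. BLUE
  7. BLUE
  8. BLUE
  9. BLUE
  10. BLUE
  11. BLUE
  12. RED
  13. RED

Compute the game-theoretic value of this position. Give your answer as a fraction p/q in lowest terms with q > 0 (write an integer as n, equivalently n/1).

B: Left { 0 }, Right { · } ⇒ simplest 1
BB: Left { 0,1 }, Right { · } ⇒ simplest 2
BBR: Left { 0,1 }, Right { 2 } ⇒ simplest 3/2
BBRB: Left { 0,1,3/2 }, Right { 2 } ⇒ simplest 7/4
BBRBB: Left { 0,1,3/2,7/4 }, Right { 2 } ⇒ simplest 15/8
BBRBBB: Left { 0,1,3/2,7/4,15/8 }, Right { 2 } ⇒ simplest 31/16
BBRBBBB: Left { 0,1,3/2,7/4,15/8,31/16 }, Right { 2 } ⇒ simplest 63/32
BBRBBBBB: Left { 0,1,3/2,7/4,15/8,31/16,63/32 }, Right { 2 } ⇒ simplest 127/64
BBRBBBBBB: Left { 0,1,3/2,7/4,15/8,31/16,63/32,127/64 }, Right { 2 } ⇒ simplest 255/128
BBRBBBBBBB: Left { 0,1,3/2,7/4,15/8,31/16,63/32,127/64,255/128 }, Right { 2 } ⇒ simplest 511/256
BBRBBBBBBBB: Left { 0,1,3/2,7/4,15/8,31/16,63/32,127/64,255/128,511/256 }, Right { 2 } ⇒ simplest 1023/512
BBRBBBBBBBBR: Left { 0,1,3/2,7/4,15/8,31/16,63/32,127/64,255/128,511/256 }, Right { 1023/512,2 } ⇒ simplest 2045/1024
BBRBBBBBBBBRR: Left { 0,1,3/2,7/4,15/8,31/16,63/32,127/64,255/128,511/256 }, Right { 2045/1024,1023/512,2 } ⇒ simplest 4089/2048

4089/2048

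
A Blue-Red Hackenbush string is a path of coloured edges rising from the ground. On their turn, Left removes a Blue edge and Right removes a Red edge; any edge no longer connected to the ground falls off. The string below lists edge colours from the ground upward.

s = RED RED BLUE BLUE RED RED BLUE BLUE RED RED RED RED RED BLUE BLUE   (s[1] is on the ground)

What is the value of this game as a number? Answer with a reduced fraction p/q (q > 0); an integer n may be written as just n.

Recurse on prefixes of the 15-edge string RED RED BLUE BLUE RED RED BLUE BLUE RED RED RED RED RED BLUE BLUE:
G(R) = { ∅ | 0 } = -1
G(RR) = { ∅ | -1, 0 } = -2
G(RRB) = { -2 | -1, 0 } = -3/2
G(RRBB) = { -2, -3/2 | -1, 0 } = -5/4
G(RRBBR) = { -2, -3/2 | -5/4, -1, 0 } = -11/8
G(RRBBRR) = { -2, -3/2 | -11/8, -5/4, -1, 0 } = -23/16
G(RRBBRRB) = { -2, -3/2, -23/16 | -11/8, -5/4, -1, 0 } = -45/32
G(RRBBRRBB) = { -2, -3/2, -23/16, -45/32 | -11/8, -5/4, -1, 0 } = -89/64
G(RRBBRRBBR) = { -2, -3/2, -23/16, -45/32 | -89/64, -11/8, -5/4, -1, 0 } = -179/128
G(RRBBRRBBRR) = { -2, -3/2, -23/16, -45/32 | -179/128, -89/64, -11/8, -5/4, -1, 0 } = -359/256
G(RRBBRRBBRRR) = { -2, -3/2, -23/16, -45/32 | -359/256, -179/128, -89/64, -11/8, -5/4, -1, 0 } = -719/512
G(RRBBRRBBRRRR) = { -2, -3/2, -23/16, -45/32 | -719/512, -359/256, -179/128, -89/64, -11/8, -5/4, -1, 0 } = -1439/1024
G(RRBBRRBBRRRRR) = { -2, -3/2, -23/16, -45/32 | -1439/1024, -719/512, -359/256, -179/128, -89/64, -11/8, -5/4, -1, 0 } = -2879/2048
G(RRBBRRBBRRRRRB) = { -2, -3/2, -23/16, -45/32, -2879/2048 | -1439/1024, -719/512, -359/256, -179/128, -89/64, -11/8, -5/4, -1, 0 } = -5757/4096
G(RRBBRRBBRRRRRBB) = { -2, -3/2, -23/16, -45/32, -2879/2048, -5757/4096 | -1439/1024, -719/512, -359/256, -179/128, -89/64, -11/8, -5/4, -1, 0 } = -11513/8192

-11513/8192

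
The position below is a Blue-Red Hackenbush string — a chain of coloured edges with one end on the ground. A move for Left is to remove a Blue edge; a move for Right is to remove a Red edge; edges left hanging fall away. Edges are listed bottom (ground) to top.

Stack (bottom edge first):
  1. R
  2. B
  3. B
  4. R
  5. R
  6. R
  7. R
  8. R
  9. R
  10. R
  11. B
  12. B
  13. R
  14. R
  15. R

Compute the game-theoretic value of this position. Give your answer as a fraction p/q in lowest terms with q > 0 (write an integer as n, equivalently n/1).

-8143/16384

R: Left { (no moves) }, Right { 0 } gives simplest -1
RB: Left { -1 }, Right { 0 } gives simplest -1/2
RBB: Left { -1, -1/2 }, Right { 0 } gives simplest -1/4
RBBR: Left { -1, -1/2 }, Right { -1/4, 0 } gives simplest -3/8
RBBRR: Left { -1, -1/2 }, Right { -3/8, -1/4, 0 } gives simplest -7/16
RBBRRR: Left { -1, -1/2 }, Right { -7/16, -3/8, -1/4, 0 } gives simplest -15/32
RBBRRRR: Left { -1, -1/2 }, Right { -15/32, -7/16, -3/8, -1/4, 0 } gives simplest -31/64
RBBRRRRR: Left { -1, -1/2 }, Right { -31/64, -15/32, -7/16, -3/8, -1/4, 0 } gives simplest -63/128
RBBRRRRRR: Left { -1, -1/2 }, Right { -63/128, -31/64, -15/32, -7/16, -3/8, -1/4, 0 } gives simplest -127/256
RBBRRRRRRR: Left { -1, -1/2 }, Right { -127/256, -63/128, -31/64, -15/32, -7/16, -3/8, -1/4, 0 } gives simplest -255/512
RBBRRRRRRRB: Left { -1, -1/2, -255/512 }, Right { -127/256, -63/128, -31/64, -15/32, -7/16, -3/8, -1/4, 0 } gives simplest -509/1024
RBBRRRRRRRBB: Left { -1, -1/2, -255/512, -509/1024 }, Right { -127/256, -63/128, -31/64, -15/32, -7/16, -3/8, -1/4, 0 } gives simplest -1017/2048
RBBRRRRRRRBBR: Left { -1, -1/2, -255/512, -509/1024 }, Right { -1017/2048, -127/256, -63/128, -31/64, -15/32, -7/16, -3/8, -1/4, 0 } gives simplest -2035/4096
RBBRRRRRRRBBRR: Left { -1, -1/2, -255/512, -509/1024 }, Right { -2035/4096, -1017/2048, -127/256, -63/128, -31/64, -15/32, -7/16, -3/8, -1/4, 0 } gives simplest -4071/8192
RBBRRRRRRRBBRRR: Left { -1, -1/2, -255/512, -509/1024 }, Right { -4071/8192, -2035/4096, -1017/2048, -127/256, -63/128, -31/64, -15/32, -7/16, -3/8, -1/4, 0 } gives simplest -8143/16384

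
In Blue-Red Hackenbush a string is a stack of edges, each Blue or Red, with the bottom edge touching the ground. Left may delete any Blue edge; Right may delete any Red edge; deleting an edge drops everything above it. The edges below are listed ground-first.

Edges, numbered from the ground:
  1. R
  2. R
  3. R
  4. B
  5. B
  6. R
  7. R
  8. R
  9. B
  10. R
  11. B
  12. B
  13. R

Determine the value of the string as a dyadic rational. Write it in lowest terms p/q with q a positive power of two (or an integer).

Build value(s[:k]) for k = 1..13, string s = R R R B B R R R B R B B R.
step 1: add R to get R; options L={ ∅ } R={ 0 } = -1
step 2: add R to get RR; options L={ ∅ } R={ -1; 0 } = -2
step 3: add R to get RRR; options L={ ∅ } R={ -2; -1; 0 } = -3
step 4: add B to get RRRB; options L={ -3 } R={ -2; -1; 0 } = -5/2
step 5: add B to get RRRBB; options L={ -3; -5/2 } R={ -2; -1; 0 } = -9/4
step 6: add R to get RRRBBR; options L={ -3; -5/2 } R={ -9/4; -2; -1; 0 } = -19/8
step 7: add R to get RRRBBRR; options L={ -3; -5/2 } R={ -19/8; -9/4; -2; -1; 0 } = -39/16
step 8: add R to get RRRBBRRR; options L={ -3; -5/2 } R={ -39/16; -19/8; -9/4; -2; -1; 0 } = -79/32
step 9: add B to get RRRBBRRRB; options L={ -3; -5/2; -79/32 } R={ -39/16; -19/8; -9/4; -2; -1; 0 } = -157/64
step 10: add R to get RRRBBRRRBR; options L={ -3; -5/2; -79/32 } R={ -157/64; -39/16; -19/8; -9/4; -2; -1; 0 } = -315/128
step 11: add B to get RRRBBRRRBRB; options L={ -3; -5/2; -79/32; -315/128 } R={ -157/64; -39/16; -19/8; -9/4; -2; -1; 0 } = -629/256
step 12: add B to get RRRBBRRRBRBB; options L={ -3; -5/2; -79/32; -315/128; -629/256 } R={ -157/64; -39/16; -19/8; -9/4; -2; -1; 0 } = -1257/512
step 13: add R to get RRRBBRRRBRBBR; options L={ -3; -5/2; -79/32; -315/128; -629/256 } R={ -1257/512; -157/64; -39/16; -19/8; -9/4; -2; -1; 0 } = -2515/1024

-2515/1024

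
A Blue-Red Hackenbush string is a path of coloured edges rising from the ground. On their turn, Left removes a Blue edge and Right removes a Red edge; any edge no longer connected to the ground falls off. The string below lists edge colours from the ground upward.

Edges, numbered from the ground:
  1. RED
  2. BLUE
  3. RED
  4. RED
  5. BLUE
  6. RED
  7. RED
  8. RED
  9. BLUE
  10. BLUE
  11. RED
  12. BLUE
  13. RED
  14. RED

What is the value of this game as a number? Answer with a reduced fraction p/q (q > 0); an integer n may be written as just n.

-7063/8192

Build v(s[:k]) for k = 1..14, string s = RED BLUE RED RED BLUE RED RED RED BLUE BLUE RED BLUE RED RED.
v(R) = { · | 0 } so -1
v(RB) = { -1 | 0 } so -1/2
v(RBR) = { -1 | -1/2, 0 } so -3/4
v(RBRR) = { -1 | -3/4, -1/2, 0 } so -7/8
v(RBRRB) = { -1, -7/8 | -3/4, -1/2, 0 } so -13/16
v(RBRRBR) = { -1, -7/8 | -13/16, -3/4, -1/2, 0 } so -27/32
v(RBRRBRR) = { -1, -7/8 | -27/32, -13/16, -3/4, -1/2, 0 } so -55/64
v(RBRRBRRR) = { -1, -7/8 | -55/64, -27/32, -13/16, -3/4, -1/2, 0 } so -111/128
v(RBRRBRRRB) = { -1, -7/8, -111/128 | -55/64, -27/32, -13/16, -3/4, -1/2, 0 } so -221/256
v(RBRRBRRRBB) = { -1, -7/8, -111/128, -221/256 | -55/64, -27/32, -13/16, -3/4, -1/2, 0 } so -441/512
v(RBRRBRRRBBR) = { -1, -7/8, -111/128, -221/256 | -441/512, -55/64, -27/32, -13/16, -3/4, -1/2, 0 } so -883/1024
v(RBRRBRRRBBRB) = { -1, -7/8, -111/128, -221/256, -883/1024 | -441/512, -55/64, -27/32, -13/16, -3/4, -1/2, 0 } so -1765/2048
v(RBRRBRRRBBRBR) = { -1, -7/8, -111/128, -221/256, -883/1024 | -1765/2048, -441/512, -55/64, -27/32, -13/16, -3/4, -1/2, 0 } so -3531/4096
v(RBRRBRRRBBRBRR) = { -1, -7/8, -111/128, -221/256, -883/1024 | -3531/4096, -1765/2048, -441/512, -55/64, -27/32, -13/16, -3/4, -1/2, 0 } so -7063/8192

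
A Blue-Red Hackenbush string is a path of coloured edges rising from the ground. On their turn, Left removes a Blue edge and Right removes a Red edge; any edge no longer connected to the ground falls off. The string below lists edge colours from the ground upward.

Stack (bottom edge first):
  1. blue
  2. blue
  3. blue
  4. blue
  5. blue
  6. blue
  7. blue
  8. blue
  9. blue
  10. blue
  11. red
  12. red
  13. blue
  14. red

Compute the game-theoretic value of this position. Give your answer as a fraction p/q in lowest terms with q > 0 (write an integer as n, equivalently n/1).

edge 1 of 14 (blue): { 0 | ∅ } = 1
edge 2 of 14 (blue): { 0, 1 | ∅ } = 2
edge 3 of 14 (blue): { 0, 1, 2 | ∅ } = 3
edge 4 of 14 (blue): { 0, 1, 2, 3 | ∅ } = 4
edge 5 of 14 (blue): { 0, 1, 2, 3, 4 | ∅ } = 5
edge 6 of 14 (blue): { 0, 1, 2, 3, 4, 5 | ∅ } = 6
edge 7 of 14 (blue): { 0, 1, 2, 3, 4, 5, 6 | ∅ } = 7
edge 8 of 14 (blue): { 0, 1, 2, 3, 4, 5, 6, 7 | ∅ } = 8
edge 9 of 14 (blue): { 0, 1, 2, 3, 4, 5, 6, 7, 8 | ∅ } = 9
edge 10 of 14 (blue): { 0, 1, 2, 3, 4, 5, 6, 7, 8, 9 | ∅ } = 10
edge 11 of 14 (red): { 0, 1, 2, 3, 4, 5, 6, 7, 8, 9 | 10 } = 19/2
edge 12 of 14 (red): { 0, 1, 2, 3, 4, 5, 6, 7, 8, 9 | 19/2, 10 } = 37/4
edge 13 of 14 (blue): { 0, 1, 2, 3, 4, 5, 6, 7, 8, 9, 37/4 | 19/2, 10 } = 75/8
edge 14 of 14 (red): { 0, 1, 2, 3, 4, 5, 6, 7, 8, 9, 37/4 | 75/8, 19/2, 10 } = 149/16

149/16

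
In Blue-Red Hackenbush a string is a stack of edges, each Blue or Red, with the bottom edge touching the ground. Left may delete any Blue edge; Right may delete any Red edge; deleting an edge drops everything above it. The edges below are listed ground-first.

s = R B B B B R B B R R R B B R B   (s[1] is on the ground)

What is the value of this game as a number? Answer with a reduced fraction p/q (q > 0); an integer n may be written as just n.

-1253/16384

Prefix values for R B B B B R B B R R R B B R B via {L|R} + simplicity:
R: Left { (no moves) }, Right { 0 } — simplest -1
RB: Left { -1 }, Right { 0 } — simplest -1/2
RBB: Left { -1; -1/2 }, Right { 0 } — simplest -1/4
RBBB: Left { -1; -1/2; -1/4 }, Right { 0 } — simplest -1/8
RBBBB: Left { -1; -1/2; -1/4; -1/8 }, Right { 0 } — simplest -1/16
RBBBBR: Left { -1; -1/2; -1/4; -1/8 }, Right { -1/16; 0 } — simplest -3/32
RBBBBRB: Left { -1; -1/2; -1/4; -1/8; -3/32 }, Right { -1/16; 0 } — simplest -5/64
RBBBBRBB: Left { -1; -1/2; -1/4; -1/8; -3/32; -5/64 }, Right { -1/16; 0 } — simplest -9/128
RBBBBRBBR: Left { -1; -1/2; -1/4; -1/8; -3/32; -5/64 }, Right { -9/128; -1/16; 0 } — simplest -19/256
RBBBBRBBRR: Left { -1; -1/2; -1/4; -1/8; -3/32; -5/64 }, Right { -19/256; -9/128; -1/16; 0 } — simplest -39/512
RBBBBRBBRRR: Left { -1; -1/2; -1/4; -1/8; -3/32; -5/64 }, Right { -39/512; -19/256; -9/128; -1/16; 0 } — simplest -79/1024
RBBBBRBBRRRB: Left { -1; -1/2; -1/4; -1/8; -3/32; -5/64; -79/1024 }, Right { -39/512; -19/256; -9/128; -1/16; 0 } — simplest -157/2048
RBBBBRBBRRRBB: Left { -1; -1/2; -1/4; -1/8; -3/32; -5/64; -79/1024; -157/2048 }, Right { -39/512; -19/256; -9/128; -1/16; 0 } — simplest -313/4096
RBBBBRBBRRRBBR: Left { -1; -1/2; -1/4; -1/8; -3/32; -5/64; -79/1024; -157/2048 }, Right { -313/4096; -39/512; -19/256; -9/128; -1/16; 0 } — simplest -627/8192
RBBBBRBBRRRBBRB: Left { -1; -1/2; -1/4; -1/8; -3/32; -5/64; -79/1024; -157/2048; -627/8192 }, Right { -313/4096; -39/512; -19/256; -9/128; -1/16; 0 } — simplest -1253/16384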